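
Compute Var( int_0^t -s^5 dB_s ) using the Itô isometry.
Var = t^11/11

The Itô integral of a deterministic integrand f(s) has mean 0 because each increment f(s) * (B_{s+ds} - B_s) has mean 0. By the Itô isometry:
  Var( int_0^t f(s) dB_s ) = E[ (int_0^t f(s) dB_s)^2 ] = int_0^t f(s)^2 ds.
Here f(s) = -s^5, so f(s)^2 = s^10. Integrate:
  int_0^t (s^10) ds = t^11/11.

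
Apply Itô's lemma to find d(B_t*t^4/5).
d(B_t*t^4/5) = (4*B_t*t^3/5) dt + (t^4/5) dB_t

Itô's formula for f(t, x): d f(t, B_t) = (f_t + (1/2) f_xx) dt + f_x dB_t. Compute partials of f(t, x) = t^4*x/5:
  f_t(t,x)  = 4*t^3*x/5
  f_x(t,x)  = t^4/5
  f_xx(t,x) = 0
Assemble drift = f_t + (1/2) f_xx = 4*t^3*x/5 and diffusion = f_x = t^4/5. Substituting x = B_t:
  d(B_t*t^4/5) = (4*B_t*t^3/5) dt + (t^4/5) dB_t.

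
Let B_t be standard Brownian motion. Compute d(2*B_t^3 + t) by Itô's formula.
d(2*B_t^3 + t) = (6*B_t + 1) dt + (6*B_t^2) dB_t

Itô's formula for f(t, x): d f(t, B_t) = (f_t + (1/2) f_xx) dt + f_x dB_t. Compute partials of f(t, x) = t + 2*x^3:
  f_t(t,x)  = 1
  f_x(t,x)  = 6*x^2
  f_xx(t,x) = 12*x
Assemble drift = f_t + (1/2) f_xx = 6*x + 1 and diffusion = f_x = 6*x^2. Substituting x = B_t:
  d(2*B_t^3 + t) = (6*B_t + 1) dt + (6*B_t^2) dB_t.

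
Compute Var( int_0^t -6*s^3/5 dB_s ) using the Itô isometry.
Var = 36*t^7/175

The Itô integral of a deterministic integrand f(s) has mean 0 because each increment f(s) * (B_{s+ds} - B_s) has mean 0. By the Itô isometry:
  Var( int_0^t f(s) dB_s ) = E[ (int_0^t f(s) dB_s)^2 ] = int_0^t f(s)^2 ds.
Here f(s) = -6*s^3/5, so f(s)^2 = 36*s^6/25. Integrate:
  int_0^t (36*s^6/25) ds = 36*t^7/175.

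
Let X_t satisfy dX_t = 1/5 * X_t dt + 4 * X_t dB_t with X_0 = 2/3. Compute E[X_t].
E[X_t] = 2*exp(t/5)/3

For GBM dX = mu X dt + sigma X dB with X_0 = x_0, apply Itô to Y = log X: dY = (mu - sigma^2/2) dt + sigma dB, so Y_t = log(x_0) + (mu - sigma^2/2) t + sigma B_t and hence X_t = x_0 * exp((mu - sigma^2/2) t + sigma B_t).
With mu = 1/5, sigma = 4, x_0 = 2/3, this gives:
  X_t = 2/3 * exp((-39/5) * t + (4) * B_t).
Since sigma*B_t ~ Normal(0, sigma^2 t), E[exp(sigma*B_t)] = exp(sigma^2 t / 2); so E[X_t] = x_0 * exp((mu - sigma^2/2) t) * exp(sigma^2 t / 2) = x_0 * exp(mu t) = 2*exp(t/5)/3.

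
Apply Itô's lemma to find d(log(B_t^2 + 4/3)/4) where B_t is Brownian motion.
d(log(B_t^2 + 4/3)/4) = (3*(4 - 3*B_t^2)/(4*(3*B_t^2 + 4)^2)) dt + (3*B_t/(2*(3*B_t^2 + 4))) dB_t

Itô's formula for f(B_t) gives d f(B_t) = f'(B_t) dB_t + (1/2) f''(B_t) dt. Compute derivatives of f(x) = log(x^2 + 4/3)/4:
  f'(x)  = 3*x/(2*(3*x^2 + 4))
  f''(x) = 3*(4 - 3*x^2)/(2*(3*x^2 + 4)^2)
Substitute x = B_t and multiply the f'' term by 1/2:
  drift     = (1/2) * (3*(4 - 3*x^2)/(2*(3*x^2 + 4)^2)) evaluated at B_t = 3*(4 - 3*B_t^2)/(4*(3*B_t^2 + 4)^2)
  diffusion = (3*x/(2*(3*x^2 + 4))) evaluated at B_t = 3*B_t/(2*(3*B_t^2 + 4))
Therefore d(log(B_t^2 + 4/3)/4) = (3*(4 - 3*B_t^2)/(4*(3*B_t^2 + 4)^2)) dt + (3*B_t/(2*(3*B_t^2 + 4))) dB_t.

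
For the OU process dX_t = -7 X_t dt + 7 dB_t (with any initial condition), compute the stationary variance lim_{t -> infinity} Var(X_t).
lim Var(X_t) = 7/2

The OU SDE dX = -theta X dt + sigma dB admits the integrating factor exp(theta t): d(exp(theta t) X_t) = sigma exp(theta t) dB_t. Integrating from 0 to t gives X_t = x_0 * exp(-theta t) + sigma * int_0^t exp(-theta (t-s)) dB_s for any initial x_0. The Itô integral has variance (by the Itô isometry) sigma^2 * int_0^t exp(-2 theta (t - s)) ds = sigma^2 * (1 - exp(-2 theta t)) / (2 theta), independent of x_0.
With theta = 7, sigma = 7:
  Var(X_t) = (7)^2 * (1 - exp(-2*7 t)) / (2 * 7) = 7/2 - 7*exp(-14*t)/2.
As t -> infinity, exp(-2*7 t) -> 0, so the stationary variance is sigma^2 / (2 theta) = 7/2.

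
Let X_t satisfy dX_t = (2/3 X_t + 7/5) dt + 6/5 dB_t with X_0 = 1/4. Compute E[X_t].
E[X_t] = 47*exp(2*t/3)/20 - 21/10

Taking expectations and using E[dB_t] = 0, the mean m(t) = E[X_t] satisfies the ODE m'(t) = a m(t) + b with m(0) = x_0. With a = 2/3, b = 7/5, x_0 = 1/4, the solution is
  m(t) = x_0 * exp(a t) + (b/a) * (exp(a t) - 1)
       = (1/4) * exp((2/3) t) + ((7/5)/(2/3)) * (exp((2/3) t) - 1)
       = 47*exp(2*t/3)/20 - 21/10.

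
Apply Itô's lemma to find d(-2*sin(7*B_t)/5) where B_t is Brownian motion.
d(-2*sin(7*B_t)/5) = (49*sin(7*B_t)/5) dt + (-14*cos(7*B_t)/5) dB_t

Itô's formula for f(B_t) gives d f(B_t) = f'(B_t) dB_t + (1/2) f''(B_t) dt. Compute derivatives of f(x) = -2*sin(7*x)/5:
  f'(x)  = -14*cos(7*x)/5
  f''(x) = 98*sin(7*x)/5
Substitute x = B_t and multiply the f'' term by 1/2:
  drift     = (1/2) * (98*sin(7*x)/5) evaluated at B_t = 49*sin(7*B_t)/5
  diffusion = (-14*cos(7*x)/5) evaluated at B_t = -14*cos(7*B_t)/5
Therefore d(-2*sin(7*B_t)/5) = (49*sin(7*B_t)/5) dt + (-14*cos(7*B_t)/5) dB_t.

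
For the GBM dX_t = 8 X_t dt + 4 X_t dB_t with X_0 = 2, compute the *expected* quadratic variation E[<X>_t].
E[<X>_t] = 2*exp(32*t) - 2

<X>_t = int_0^t (4 * X_s)^2 ds. Taking expectation inside the integral: E[<X>_t] = 4^2 * int_0^t E[X_s^2] ds. For GBM, E[X_s^2] = x_0^2 * exp((2 mu + sigma^2) s). Integrating:
  E[<X>_t] = 4^2 * 2^2 * (exp((2*8 + 4^2) t) - 1) / (2*8 + 4^2)
           = 4^2 * 2^2 * (exp(32 t) - 1) / 32 = 2*exp(32*t) - 2.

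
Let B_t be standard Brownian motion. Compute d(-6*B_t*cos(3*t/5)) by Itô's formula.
d(-6*B_t*cos(3*t/5)) = (18*B_t*sin(3*t/5)/5) dt + (-6*cos(3*t/5)) dB_t

Itô's formula for f(t, x): d f(t, B_t) = (f_t + (1/2) f_xx) dt + f_x dB_t. Compute partials of f(t, x) = -6*x*cos(3*t/5):
  f_t(t,x)  = 18*x*sin(3*t/5)/5
  f_x(t,x)  = -6*cos(3*t/5)
  f_xx(t,x) = 0
Assemble drift = f_t + (1/2) f_xx = 18*x*sin(3*t/5)/5 and diffusion = f_x = -6*cos(3*t/5). Substituting x = B_t:
  d(-6*B_t*cos(3*t/5)) = (18*B_t*sin(3*t/5)/5) dt + (-6*cos(3*t/5)) dB_t.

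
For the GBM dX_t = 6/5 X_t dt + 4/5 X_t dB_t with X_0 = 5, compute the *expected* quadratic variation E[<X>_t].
E[<X>_t] = 100*exp(76*t/25)/19 - 100/19

<X>_t = int_0^t ((4/5) * X_s)^2 ds. Taking expectation inside the integral: E[<X>_t] = (4/5)^2 * int_0^t E[X_s^2] ds. For GBM, E[X_s^2] = x_0^2 * exp((2 mu + sigma^2) s). Integrating:
  E[<X>_t] = (4/5)^2 * 5^2 * (exp((2*(6/5) + (4/5)^2) t) - 1) / (2*(6/5) + (4/5)^2)
           = (4/5)^2 * 5^2 * (exp((76/25) t) - 1) / (76/25) = 100*exp(76*t/25)/19 - 100/19.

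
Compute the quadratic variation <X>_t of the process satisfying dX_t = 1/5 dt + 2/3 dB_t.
<X>_t = 4*t/9

For an Itô process dX_t = a(t) dt + b(t) dB_t, the quadratic variation is <X>_t = int_0^t b(s)^2 ds (the drift term does not contribute). Here b(s) = 2/3, so
  b(s)^2 = 4/9.
Integrating from 0 to t:
  <X>_t = int_0^t (4/9) ds = 4*t/9.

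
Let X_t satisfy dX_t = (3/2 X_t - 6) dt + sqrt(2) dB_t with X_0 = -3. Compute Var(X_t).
Var(X_t) = 2*exp(3*t)/3 - 2/3

The variance V(t) = Var(X_t) satisfies V'(t) = 2 a V(t) + c^2 with V(0) = 0 (drift coefficient is linear in X, diffusion is constant). With a = 3/2, c = sqrt(2), the solution is
  V(t) = (c^2 / (2 a)) * (exp(2 a t) - 1)
       = (sqrt(2)^2 / (2*(3/2))) * (exp(3 t) - 1)
       = 2*exp(3*t)/3 - 2/3.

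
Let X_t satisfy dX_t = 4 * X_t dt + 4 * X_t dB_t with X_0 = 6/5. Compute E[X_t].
E[X_t] = 6*exp(4*t)/5

For GBM dX = mu X dt + sigma X dB with X_0 = x_0, apply Itô to Y = log X: dY = (mu - sigma^2/2) dt + sigma dB, so Y_t = log(x_0) + (mu - sigma^2/2) t + sigma B_t and hence X_t = x_0 * exp((mu - sigma^2/2) t + sigma B_t).
With mu = 4, sigma = 4, x_0 = 6/5, this gives:
  X_t = 6/5 * exp((-4) * t + (4) * B_t).
Since sigma*B_t ~ Normal(0, sigma^2 t), E[exp(sigma*B_t)] = exp(sigma^2 t / 2); so E[X_t] = x_0 * exp((mu - sigma^2/2) t) * exp(sigma^2 t / 2) = x_0 * exp(mu t) = 6*exp(4*t)/5.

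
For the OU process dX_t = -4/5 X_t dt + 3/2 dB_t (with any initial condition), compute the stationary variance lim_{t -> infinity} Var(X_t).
lim Var(X_t) = 45/32

The OU SDE dX = -theta X dt + sigma dB admits the integrating factor exp(theta t): d(exp(theta t) X_t) = sigma exp(theta t) dB_t. Integrating from 0 to t gives X_t = x_0 * exp(-theta t) + sigma * int_0^t exp(-theta (t-s)) dB_s for any initial x_0. The Itô integral has variance (by the Itô isometry) sigma^2 * int_0^t exp(-2 theta (t - s)) ds = sigma^2 * (1 - exp(-2 theta t)) / (2 theta), independent of x_0.
With theta = 4/5, sigma = 3/2:
  Var(X_t) = (3/2)^2 * (1 - exp(-2*4/5 t)) / (2 * 4/5) = 45/32 - 45*exp(-8*t/5)/32.
As t -> infinity, exp(-2*4/5 t) -> 0, so the stationary variance is sigma^2 / (2 theta) = 45/32.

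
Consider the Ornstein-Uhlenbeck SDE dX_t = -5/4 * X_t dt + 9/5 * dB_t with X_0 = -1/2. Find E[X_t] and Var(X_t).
E[X_t] = -exp(-5*t/4)/2; Var(X_t) = 162/125 - 162*exp(-5*t/2)/125

The OU SDE dX = -theta X dt + sigma dB admits the integrating factor exp(theta t): d(exp(theta t) X_t) = sigma exp(theta t) dB_t. Integrating from 0 to t:
  X_t = x_0 * exp(-theta t) + sigma * int_0^t exp(-theta (t-s)) dB_s.
The Itô integral has mean 0 and (by the Itô isometry) variance sigma^2 * int_0^t exp(-2 theta (t - s)) ds = sigma^2 * (1 - exp(-2 theta t)) / (2 theta).
With theta = 5/4, sigma = 9/5, x_0 = -1/2:
  E[X_t] = -1/2 * exp(-5/4 t) = -exp(-5*t/4)/2
  Var(X_t) = (9/5)^2 * (1 - exp(-2*5/4 t)) / (2 * 5/4) = 162/125 - 162*exp(-5*t/2)/125.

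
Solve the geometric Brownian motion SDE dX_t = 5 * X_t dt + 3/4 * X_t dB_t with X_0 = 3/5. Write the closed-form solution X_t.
X_t = 3/5 * exp((151/32) * t + (3/4) * B_t)

For GBM dX = mu X dt + sigma X dB with X_0 = x_0, apply Itô to Y = log X: dY = (mu - sigma^2/2) dt + sigma dB, so Y_t = log(x_0) + (mu - sigma^2/2) t + sigma B_t and hence X_t = x_0 * exp((mu - sigma^2/2) t + sigma B_t).
With mu = 5, sigma = 3/4, x_0 = 3/5, this gives:
  X_t = 3/5 * exp((151/32) * t + (3/4) * B_t).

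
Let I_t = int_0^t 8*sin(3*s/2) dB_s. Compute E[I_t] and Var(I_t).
E[I_t] = 0; Var(I_t) = 32*t - 32*sin(3*t)/3

The Itô integral of a deterministic integrand f(s) has mean 0 because each increment f(s) * (B_{s+ds} - B_s) has mean 0. By the Itô isometry:
  Var( int_0^t f(s) dB_s ) = E[ (int_0^t f(s) dB_s)^2 ] = int_0^t f(s)^2 ds.
Here f(s) = 8*sin(3*s/2), so f(s)^2 = 64*sin(3*s/2)^2. Integrate:
  int_0^t (64*sin(3*s/2)^2) ds = 32*t - 32*sin(3*t)/3.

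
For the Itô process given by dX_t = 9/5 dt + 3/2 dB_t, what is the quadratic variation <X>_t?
<X>_t = 9*t/4

For an Itô process dX_t = a(t) dt + b(t) dB_t, the quadratic variation is <X>_t = int_0^t b(s)^2 ds (the drift term does not contribute). Here b(s) = 3/2, so
  b(s)^2 = 9/4.
Integrating from 0 to t:
  <X>_t = int_0^t (9/4) ds = 9*t/4.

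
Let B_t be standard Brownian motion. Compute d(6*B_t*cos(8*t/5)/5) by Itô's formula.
d(6*B_t*cos(8*t/5)/5) = (-48*B_t*sin(8*t/5)/25) dt + (6*cos(8*t/5)/5) dB_t

Itô's formula for f(t, x): d f(t, B_t) = (f_t + (1/2) f_xx) dt + f_x dB_t. Compute partials of f(t, x) = 6*x*cos(8*t/5)/5:
  f_t(t,x)  = -48*x*sin(8*t/5)/25
  f_x(t,x)  = 6*cos(8*t/5)/5
  f_xx(t,x) = 0
Assemble drift = f_t + (1/2) f_xx = -48*x*sin(8*t/5)/25 and diffusion = f_x = 6*cos(8*t/5)/5. Substituting x = B_t:
  d(6*B_t*cos(8*t/5)/5) = (-48*B_t*sin(8*t/5)/25) dt + (6*cos(8*t/5)/5) dB_t.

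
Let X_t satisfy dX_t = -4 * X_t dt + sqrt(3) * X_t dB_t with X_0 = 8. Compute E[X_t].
E[X_t] = 8*exp(-4*t)

For GBM dX = mu X dt + sigma X dB with X_0 = x_0, apply Itô to Y = log X: dY = (mu - sigma^2/2) dt + sigma dB, so Y_t = log(x_0) + (mu - sigma^2/2) t + sigma B_t and hence X_t = x_0 * exp((mu - sigma^2/2) t + sigma B_t).
With mu = -4, sigma = sqrt(3), x_0 = 8, this gives:
  X_t = 8 * exp((-11/2) * t + (sqrt(3)) * B_t).
Since sigma*B_t ~ Normal(0, sigma^2 t), E[exp(sigma*B_t)] = exp(sigma^2 t / 2); so E[X_t] = x_0 * exp((mu - sigma^2/2) t) * exp(sigma^2 t / 2) = x_0 * exp(mu t) = 8*exp(-4*t).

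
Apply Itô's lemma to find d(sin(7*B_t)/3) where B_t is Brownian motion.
d(sin(7*B_t)/3) = (-49*sin(7*B_t)/6) dt + (7*cos(7*B_t)/3) dB_t

Itô's formula for f(B_t) gives d f(B_t) = f'(B_t) dB_t + (1/2) f''(B_t) dt. Compute derivatives of f(x) = sin(7*x)/3:
  f'(x)  = 7*cos(7*x)/3
  f''(x) = -49*sin(7*x)/3
Substitute x = B_t and multiply the f'' term by 1/2:
  drift     = (1/2) * (-49*sin(7*x)/3) evaluated at B_t = -49*sin(7*B_t)/6
  diffusion = (7*cos(7*x)/3) evaluated at B_t = 7*cos(7*B_t)/3
Therefore d(sin(7*B_t)/3) = (-49*sin(7*B_t)/6) dt + (7*cos(7*B_t)/3) dB_t.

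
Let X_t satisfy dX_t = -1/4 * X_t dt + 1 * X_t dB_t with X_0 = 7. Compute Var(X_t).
Var(X_t) = 98*sinh(t/2)

For GBM dX = mu X dt + sigma X dB with X_0 = x_0, apply Itô to Y = log X: dY = (mu - sigma^2/2) dt + sigma dB, so Y_t = log(x_0) + (mu - sigma^2/2) t + sigma B_t and hence X_t = x_0 * exp((mu - sigma^2/2) t + sigma B_t).
With mu = -1/4, sigma = 1, x_0 = 7, this gives:
  X_t = 7 * exp((-3/4) * t + (1) * B_t).
Since sigma*B_t ~ Normal(0, sigma^2 t), E[exp(sigma*B_t)] = exp(sigma^2 t / 2); so E[X_t] = x_0 * exp((mu - sigma^2/2) t) * exp(sigma^2 t / 2) = x_0 * exp(mu t) = 7*exp(-t/4).
Var(X_t) = E[X_t^2] - (E[X_t])^2 = x_0^2 * exp(2 mu t) * (exp(sigma^2 t) - 1) = 98*sinh(t/2).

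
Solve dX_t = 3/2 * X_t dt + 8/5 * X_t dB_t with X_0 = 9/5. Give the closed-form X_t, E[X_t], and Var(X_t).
X_t = 9/5 * exp((11/50) t + (8/5) B_t); E[X_t] = 9*exp(3*t/2)/5; Var(X_t) = 81*(exp(64*t/25) - 1)*exp(3*t)/25

For GBM dX = mu X dt + sigma X dB with X_0 = x_0, apply Itô to Y = log X: dY = (mu - sigma^2/2) dt + sigma dB, so Y_t = log(x_0) + (mu - sigma^2/2) t + sigma B_t and hence X_t = x_0 * exp((mu - sigma^2/2) t + sigma B_t).
With mu = 3/2, sigma = 8/5, x_0 = 9/5, this gives:
  X_t = 9/5 * exp((11/50) * t + (8/5) * B_t).
Since sigma*B_t ~ Normal(0, sigma^2 t), E[exp(sigma*B_t)] = exp(sigma^2 t / 2); so E[X_t] = x_0 * exp((mu - sigma^2/2) t) * exp(sigma^2 t / 2) = x_0 * exp(mu t) = 9*exp(3*t/2)/5.
Var(X_t) = E[X_t^2] - (E[X_t])^2 = x_0^2 * exp(2 mu t) * (exp(sigma^2 t) - 1) = 81*(exp(64*t/25) - 1)*exp(3*t)/25.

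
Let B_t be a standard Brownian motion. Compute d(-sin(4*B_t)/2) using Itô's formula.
d(-sin(4*B_t)/2) = (4*sin(4*B_t)) dt + (-2*cos(4*B_t)) dB_t

Itô's formula for f(B_t) gives d f(B_t) = f'(B_t) dB_t + (1/2) f''(B_t) dt. Compute derivatives of f(x) = -sin(4*x)/2:
  f'(x)  = -2*cos(4*x)
  f''(x) = 8*sin(4*x)
Substitute x = B_t and multiply the f'' term by 1/2:
  drift     = (1/2) * (8*sin(4*x)) evaluated at B_t = 4*sin(4*B_t)
  diffusion = (-2*cos(4*x)) evaluated at B_t = -2*cos(4*B_t)
Therefore d(-sin(4*B_t)/2) = (4*sin(4*B_t)) dt + (-2*cos(4*B_t)) dB_t.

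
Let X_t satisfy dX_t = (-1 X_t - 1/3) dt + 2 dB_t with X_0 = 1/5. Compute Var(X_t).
Var(X_t) = 2 - 2*exp(-2*t)

The variance V(t) = Var(X_t) satisfies V'(t) = 2 a V(t) + c^2 with V(0) = 0 (drift coefficient is linear in X, diffusion is constant). With a = -1, c = 2, the solution is
  V(t) = (c^2 / (2 a)) * (exp(2 a t) - 1)
       = (2^2 / (2*(-1))) * (exp((-2) t) - 1)
       = 2 - 2*exp(-2*t).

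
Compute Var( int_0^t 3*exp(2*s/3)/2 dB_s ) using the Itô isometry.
Var = 27*exp(4*t/3)/16 - 27/16

The Itô integral of a deterministic integrand f(s) has mean 0 because each increment f(s) * (B_{s+ds} - B_s) has mean 0. By the Itô isometry:
  Var( int_0^t f(s) dB_s ) = E[ (int_0^t f(s) dB_s)^2 ] = int_0^t f(s)^2 ds.
Here f(s) = 3*exp(2*s/3)/2, so f(s)^2 = 9*exp(4*s/3)/4. Integrate:
  int_0^t (9*exp(4*s/3)/4) ds = 27*exp(4*t/3)/16 - 27/16.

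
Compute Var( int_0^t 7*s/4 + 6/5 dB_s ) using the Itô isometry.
Var = t*(1225*t^2 + 2520*t + 1728)/1200

The Itô integral of a deterministic integrand f(s) has mean 0 because each increment f(s) * (B_{s+ds} - B_s) has mean 0. By the Itô isometry:
  Var( int_0^t f(s) dB_s ) = E[ (int_0^t f(s) dB_s)^2 ] = int_0^t f(s)^2 ds.
Here f(s) = 7*s/4 + 6/5, so f(s)^2 = (35*s + 24)^2/400. Integrate:
  int_0^t ((35*s + 24)^2/400) ds = t*(1225*t^2 + 2520*t + 1728)/1200.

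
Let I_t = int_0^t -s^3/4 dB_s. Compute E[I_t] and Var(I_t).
E[I_t] = 0; Var(I_t) = t^7/112

The Itô integral of a deterministic integrand f(s) has mean 0 because each increment f(s) * (B_{s+ds} - B_s) has mean 0. By the Itô isometry:
  Var( int_0^t f(s) dB_s ) = E[ (int_0^t f(s) dB_s)^2 ] = int_0^t f(s)^2 ds.
Here f(s) = -s^3/4, so f(s)^2 = s^6/16. Integrate:
  int_0^t (s^6/16) ds = t^7/112.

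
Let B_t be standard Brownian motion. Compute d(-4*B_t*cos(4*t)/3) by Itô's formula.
d(-4*B_t*cos(4*t)/3) = (16*B_t*sin(4*t)/3) dt + (-4*cos(4*t)/3) dB_t

Itô's formula for f(t, x): d f(t, B_t) = (f_t + (1/2) f_xx) dt + f_x dB_t. Compute partials of f(t, x) = -4*x*cos(4*t)/3:
  f_t(t,x)  = 16*x*sin(4*t)/3
  f_x(t,x)  = -4*cos(4*t)/3
  f_xx(t,x) = 0
Assemble drift = f_t + (1/2) f_xx = 16*x*sin(4*t)/3 and diffusion = f_x = -4*cos(4*t)/3. Substituting x = B_t:
  d(-4*B_t*cos(4*t)/3) = (16*B_t*sin(4*t)/3) dt + (-4*cos(4*t)/3) dB_t.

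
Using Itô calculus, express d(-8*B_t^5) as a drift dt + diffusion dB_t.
d(-8*B_t^5) = (-80*B_t^3) dt + (-40*B_t^4) dB_t

Itô's formula for f(B_t) gives d f(B_t) = f'(B_t) dB_t + (1/2) f''(B_t) dt. Compute derivatives of f(x) = -8*x^5:
  f'(x)  = -40*x^4
  f''(x) = -160*x^3
Substitute x = B_t and multiply the f'' term by 1/2:
  drift     = (1/2) * (-160*x^3) evaluated at B_t = -80*B_t^3
  diffusion = (-40*x^4) evaluated at B_t = -40*B_t^4
Therefore d(-8*B_t^5) = (-80*B_t^3) dt + (-40*B_t^4) dB_t.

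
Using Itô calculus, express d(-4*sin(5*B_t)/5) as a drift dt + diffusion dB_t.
d(-4*sin(5*B_t)/5) = (10*sin(5*B_t)) dt + (-4*cos(5*B_t)) dB_t

Itô's formula for f(B_t) gives d f(B_t) = f'(B_t) dB_t + (1/2) f''(B_t) dt. Compute derivatives of f(x) = -4*sin(5*x)/5:
  f'(x)  = -4*cos(5*x)
  f''(x) = 20*sin(5*x)
Substitute x = B_t and multiply the f'' term by 1/2:
  drift     = (1/2) * (20*sin(5*x)) evaluated at B_t = 10*sin(5*B_t)
  diffusion = (-4*cos(5*x)) evaluated at B_t = -4*cos(5*B_t)
Therefore d(-4*sin(5*B_t)/5) = (10*sin(5*B_t)) dt + (-4*cos(5*B_t)) dB_t.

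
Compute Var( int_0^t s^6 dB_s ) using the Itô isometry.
Var = t^13/13

The Itô integral of a deterministic integrand f(s) has mean 0 because each increment f(s) * (B_{s+ds} - B_s) has mean 0. By the Itô isometry:
  Var( int_0^t f(s) dB_s ) = E[ (int_0^t f(s) dB_s)^2 ] = int_0^t f(s)^2 ds.
Here f(s) = s^6, so f(s)^2 = s^12. Integrate:
  int_0^t (s^12) ds = t^13/13.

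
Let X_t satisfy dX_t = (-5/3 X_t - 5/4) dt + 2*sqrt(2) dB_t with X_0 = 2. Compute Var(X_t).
Var(X_t) = 12/5 - 12*exp(-10*t/3)/5

The variance V(t) = Var(X_t) satisfies V'(t) = 2 a V(t) + c^2 with V(0) = 0 (drift coefficient is linear in X, diffusion is constant). With a = -5/3, c = 2*sqrt(2), the solution is
  V(t) = (c^2 / (2 a)) * (exp(2 a t) - 1)
       = ((2*sqrt(2))^2 / (2*(-5/3))) * (exp((-10/3) t) - 1)
       = 12/5 - 12*exp(-10*t/3)/5.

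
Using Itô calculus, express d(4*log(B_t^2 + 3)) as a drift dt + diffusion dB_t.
d(4*log(B_t^2 + 3)) = (4*(3 - B_t^2)/(B_t^2 + 3)^2) dt + (8*B_t/(B_t^2 + 3)) dB_t

Itô's formula for f(B_t) gives d f(B_t) = f'(B_t) dB_t + (1/2) f''(B_t) dt. Compute derivatives of f(x) = 4*log(x^2 + 3):
  f'(x)  = 8*x/(x^2 + 3)
  f''(x) = 8*(3 - x^2)/(x^2 + 3)^2
Substitute x = B_t and multiply the f'' term by 1/2:
  drift     = (1/2) * (8*(3 - x^2)/(x^2 + 3)^2) evaluated at B_t = 4*(3 - B_t^2)/(B_t^2 + 3)^2
  diffusion = (8*x/(x^2 + 3)) evaluated at B_t = 8*B_t/(B_t^2 + 3)
Therefore d(4*log(B_t^2 + 3)) = (4*(3 - B_t^2)/(B_t^2 + 3)^2) dt + (8*B_t/(B_t^2 + 3)) dB_t.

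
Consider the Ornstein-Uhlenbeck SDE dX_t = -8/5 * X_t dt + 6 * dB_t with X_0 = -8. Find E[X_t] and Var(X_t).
E[X_t] = -8*exp(-8*t/5); Var(X_t) = 45/4 - 45*exp(-16*t/5)/4

The OU SDE dX = -theta X dt + sigma dB admits the integrating factor exp(theta t): d(exp(theta t) X_t) = sigma exp(theta t) dB_t. Integrating from 0 to t:
  X_t = x_0 * exp(-theta t) + sigma * int_0^t exp(-theta (t-s)) dB_s.
The Itô integral has mean 0 and (by the Itô isometry) variance sigma^2 * int_0^t exp(-2 theta (t - s)) ds = sigma^2 * (1 - exp(-2 theta t)) / (2 theta).
With theta = 8/5, sigma = 6, x_0 = -8:
  E[X_t] = -8 * exp(-8/5 t) = -8*exp(-8*t/5)
  Var(X_t) = (6)^2 * (1 - exp(-2*8/5 t)) / (2 * 8/5) = 45/4 - 45*exp(-16*t/5)/4.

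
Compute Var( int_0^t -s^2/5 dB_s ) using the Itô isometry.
Var = t^5/125

The Itô integral of a deterministic integrand f(s) has mean 0 because each increment f(s) * (B_{s+ds} - B_s) has mean 0. By the Itô isometry:
  Var( int_0^t f(s) dB_s ) = E[ (int_0^t f(s) dB_s)^2 ] = int_0^t f(s)^2 ds.
Here f(s) = -s^2/5, so f(s)^2 = s^4/25. Integrate:
  int_0^t (s^4/25) ds = t^5/125.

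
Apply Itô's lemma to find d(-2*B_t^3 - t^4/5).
d(-2*B_t^3 - t^4/5) = (-6*B_t - 4*t^3/5) dt + (-6*B_t^2) dB_t

Itô's formula for f(t, x): d f(t, B_t) = (f_t + (1/2) f_xx) dt + f_x dB_t. Compute partials of f(t, x) = -t^4/5 - 2*x^3:
  f_t(t,x)  = -4*t^3/5
  f_x(t,x)  = -6*x^2
  f_xx(t,x) = -12*x
Assemble drift = f_t + (1/2) f_xx = -4*t^3/5 - 6*x and diffusion = f_x = -6*x^2. Substituting x = B_t:
  d(-2*B_t^3 - t^4/5) = (-6*B_t - 4*t^3/5) dt + (-6*B_t^2) dB_t.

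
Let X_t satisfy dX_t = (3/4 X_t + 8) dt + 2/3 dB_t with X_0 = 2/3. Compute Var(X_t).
Var(X_t) = 8*exp(3*t/2)/27 - 8/27

The variance V(t) = Var(X_t) satisfies V'(t) = 2 a V(t) + c^2 with V(0) = 0 (drift coefficient is linear in X, diffusion is constant). With a = 3/4, c = 2/3, the solution is
  V(t) = (c^2 / (2 a)) * (exp(2 a t) - 1)
       = ((2/3)^2 / (2*(3/4))) * (exp((3/2) t) - 1)
       = 8*exp(3*t/2)/27 - 8/27.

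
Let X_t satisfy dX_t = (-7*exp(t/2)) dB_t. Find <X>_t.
<X>_t = 49*exp(t) - 49

For an Itô process dX_t = a(t) dt + b(t) dB_t, the quadratic variation is <X>_t = int_0^t b(s)^2 ds (the drift term does not contribute). Here b(s) = -7*exp(s/2), so
  b(s)^2 = 49*exp(s).
Integrating from 0 to t:
  <X>_t = int_0^t (49*exp(s)) ds = 49*exp(t) - 49.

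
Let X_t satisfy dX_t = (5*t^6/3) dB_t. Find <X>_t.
<X>_t = 25*t^13/117

For an Itô process dX_t = a(t) dt + b(t) dB_t, the quadratic variation is <X>_t = int_0^t b(s)^2 ds (the drift term does not contribute). Here b(s) = 5*s^6/3, so
  b(s)^2 = 25*s^12/9.
Integrating from 0 to t:
  <X>_t = int_0^t (25*s^12/9) ds = 25*t^13/117.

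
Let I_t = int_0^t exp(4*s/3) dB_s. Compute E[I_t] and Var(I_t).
E[I_t] = 0; Var(I_t) = 3*exp(8*t/3)/8 - 3/8

The Itô integral of a deterministic integrand f(s) has mean 0 because each increment f(s) * (B_{s+ds} - B_s) has mean 0. By the Itô isometry:
  Var( int_0^t f(s) dB_s ) = E[ (int_0^t f(s) dB_s)^2 ] = int_0^t f(s)^2 ds.
Here f(s) = exp(4*s/3), so f(s)^2 = exp(8*s/3). Integrate:
  int_0^t (exp(8*s/3)) ds = 3*exp(8*t/3)/8 - 3/8.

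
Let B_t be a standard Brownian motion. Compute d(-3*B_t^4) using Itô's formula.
d(-3*B_t^4) = (-18*B_t^2) dt + (-12*B_t^3) dB_t

Itô's formula for f(B_t) gives d f(B_t) = f'(B_t) dB_t + (1/2) f''(B_t) dt. Compute derivatives of f(x) = -3*x^4:
  f'(x)  = -12*x^3
  f''(x) = -36*x^2
Substitute x = B_t and multiply the f'' term by 1/2:
  drift     = (1/2) * (-36*x^2) evaluated at B_t = -18*B_t^2
  diffusion = (-12*x^3) evaluated at B_t = -12*B_t^3
Therefore d(-3*B_t^4) = (-18*B_t^2) dt + (-12*B_t^3) dB_t.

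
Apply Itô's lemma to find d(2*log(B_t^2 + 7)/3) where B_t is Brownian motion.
d(2*log(B_t^2 + 7)/3) = (2*(7 - B_t^2)/(3*(B_t^2 + 7)^2)) dt + (4*B_t/(3*(B_t^2 + 7))) dB_t

Itô's formula for f(B_t) gives d f(B_t) = f'(B_t) dB_t + (1/2) f''(B_t) dt. Compute derivatives of f(x) = 2*log(x^2 + 7)/3:
  f'(x)  = 4*x/(3*(x^2 + 7))
  f''(x) = 4*(7 - x^2)/(3*(x^2 + 7)^2)
Substitute x = B_t and multiply the f'' term by 1/2:
  drift     = (1/2) * (4*(7 - x^2)/(3*(x^2 + 7)^2)) evaluated at B_t = 2*(7 - B_t^2)/(3*(B_t^2 + 7)^2)
  diffusion = (4*x/(3*(x^2 + 7))) evaluated at B_t = 4*B_t/(3*(B_t^2 + 7))
Therefore d(2*log(B_t^2 + 7)/3) = (2*(7 - B_t^2)/(3*(B_t^2 + 7)^2)) dt + (4*B_t/(3*(B_t^2 + 7))) dB_t.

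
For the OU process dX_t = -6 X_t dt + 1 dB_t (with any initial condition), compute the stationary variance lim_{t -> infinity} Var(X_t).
lim Var(X_t) = 1/12

The OU SDE dX = -theta X dt + sigma dB admits the integrating factor exp(theta t): d(exp(theta t) X_t) = sigma exp(theta t) dB_t. Integrating from 0 to t gives X_t = x_0 * exp(-theta t) + sigma * int_0^t exp(-theta (t-s)) dB_s for any initial x_0. The Itô integral has variance (by the Itô isometry) sigma^2 * int_0^t exp(-2 theta (t - s)) ds = sigma^2 * (1 - exp(-2 theta t)) / (2 theta), independent of x_0.
With theta = 6, sigma = 1:
  Var(X_t) = (1)^2 * (1 - exp(-2*6 t)) / (2 * 6) = 1/12 - exp(-12*t)/12.
As t -> infinity, exp(-2*6 t) -> 0, so the stationary variance is sigma^2 / (2 theta) = 1/12.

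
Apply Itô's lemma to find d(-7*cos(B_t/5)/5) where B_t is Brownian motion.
d(-7*cos(B_t/5)/5) = (7*cos(B_t/5)/250) dt + (7*sin(B_t/5)/25) dB_t

Itô's formula for f(B_t) gives d f(B_t) = f'(B_t) dB_t + (1/2) f''(B_t) dt. Compute derivatives of f(x) = -7*cos(x/5)/5:
  f'(x)  = 7*sin(x/5)/25
  f''(x) = 7*cos(x/5)/125
Substitute x = B_t and multiply the f'' term by 1/2:
  drift     = (1/2) * (7*cos(x/5)/125) evaluated at B_t = 7*cos(B_t/5)/250
  diffusion = (7*sin(x/5)/25) evaluated at B_t = 7*sin(B_t/5)/25
Therefore d(-7*cos(B_t/5)/5) = (7*cos(B_t/5)/250) dt + (7*sin(B_t/5)/25) dB_t.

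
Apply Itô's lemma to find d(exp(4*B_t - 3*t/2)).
d(exp(4*B_t - 3*t/2)) = (13*exp(4*B_t - 3*t/2)/2) dt + (4*exp(4*B_t - 3*t/2)) dB_t

Itô's formula for f(t, x): d f(t, B_t) = (f_t + (1/2) f_xx) dt + f_x dB_t. Compute partials of f(t, x) = exp(-3*t/2 + 4*x):
  f_t(t,x)  = -3*exp(-3*t/2 + 4*x)/2
  f_x(t,x)  = 4*exp(-3*t/2 + 4*x)
  f_xx(t,x) = 16*exp(-3*t/2 + 4*x)
Assemble drift = f_t + (1/2) f_xx = 13*exp(-3*t/2 + 4*x)/2 and diffusion = f_x = 4*exp(-3*t/2 + 4*x). Substituting x = B_t:
  d(exp(4*B_t - 3*t/2)) = (13*exp(4*B_t - 3*t/2)/2) dt + (4*exp(4*B_t - 3*t/2)) dB_t.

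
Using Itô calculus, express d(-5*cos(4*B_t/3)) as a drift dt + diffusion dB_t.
d(-5*cos(4*B_t/3)) = (40*cos(4*B_t/3)/9) dt + (20*sin(4*B_t/3)/3) dB_t

Itô's formula for f(B_t) gives d f(B_t) = f'(B_t) dB_t + (1/2) f''(B_t) dt. Compute derivatives of f(x) = -5*cos(4*x/3):
  f'(x)  = 20*sin(4*x/3)/3
  f''(x) = 80*cos(4*x/3)/9
Substitute x = B_t and multiply the f'' term by 1/2:
  drift     = (1/2) * (80*cos(4*x/3)/9) evaluated at B_t = 40*cos(4*B_t/3)/9
  diffusion = (20*sin(4*x/3)/3) evaluated at B_t = 20*sin(4*B_t/3)/3
Therefore d(-5*cos(4*B_t/3)) = (40*cos(4*B_t/3)/9) dt + (20*sin(4*B_t/3)/3) dB_t.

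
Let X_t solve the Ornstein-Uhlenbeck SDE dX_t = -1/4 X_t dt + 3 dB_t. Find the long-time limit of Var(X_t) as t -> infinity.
lim Var(X_t) = 18

The OU SDE dX = -theta X dt + sigma dB admits the integrating factor exp(theta t): d(exp(theta t) X_t) = sigma exp(theta t) dB_t. Integrating from 0 to t gives X_t = x_0 * exp(-theta t) + sigma * int_0^t exp(-theta (t-s)) dB_s for any initial x_0. The Itô integral has variance (by the Itô isometry) sigma^2 * int_0^t exp(-2 theta (t - s)) ds = sigma^2 * (1 - exp(-2 theta t)) / (2 theta), independent of x_0.
With theta = 1/4, sigma = 3:
  Var(X_t) = (3)^2 * (1 - exp(-2*1/4 t)) / (2 * 1/4) = 18 - 18*exp(-t/2).
As t -> infinity, exp(-2*1/4 t) -> 0, so the stationary variance is sigma^2 / (2 theta) = 18.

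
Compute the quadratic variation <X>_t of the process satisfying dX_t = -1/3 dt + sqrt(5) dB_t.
<X>_t = 5*t

For an Itô process dX_t = a(t) dt + b(t) dB_t, the quadratic variation is <X>_t = int_0^t b(s)^2 ds (the drift term does not contribute). Here b(s) = sqrt(5), so
  b(s)^2 = 5.
Integrating from 0 to t:
  <X>_t = int_0^t (5) ds = 5*t.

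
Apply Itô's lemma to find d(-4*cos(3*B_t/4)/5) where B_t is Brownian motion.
d(-4*cos(3*B_t/4)/5) = (9*cos(3*B_t/4)/40) dt + (3*sin(3*B_t/4)/5) dB_t

Itô's formula for f(B_t) gives d f(B_t) = f'(B_t) dB_t + (1/2) f''(B_t) dt. Compute derivatives of f(x) = -4*cos(3*x/4)/5:
  f'(x)  = 3*sin(3*x/4)/5
  f''(x) = 9*cos(3*x/4)/20
Substitute x = B_t and multiply the f'' term by 1/2:
  drift     = (1/2) * (9*cos(3*x/4)/20) evaluated at B_t = 9*cos(3*B_t/4)/40
  diffusion = (3*sin(3*x/4)/5) evaluated at B_t = 3*sin(3*B_t/4)/5
Therefore d(-4*cos(3*B_t/4)/5) = (9*cos(3*B_t/4)/40) dt + (3*sin(3*B_t/4)/5) dB_t.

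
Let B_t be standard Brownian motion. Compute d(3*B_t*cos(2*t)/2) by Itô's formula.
d(3*B_t*cos(2*t)/2) = (-3*B_t*sin(2*t)) dt + (3*cos(2*t)/2) dB_t

Itô's formula for f(t, x): d f(t, B_t) = (f_t + (1/2) f_xx) dt + f_x dB_t. Compute partials of f(t, x) = 3*x*cos(2*t)/2:
  f_t(t,x)  = -3*x*sin(2*t)
  f_x(t,x)  = 3*cos(2*t)/2
  f_xx(t,x) = 0
Assemble drift = f_t + (1/2) f_xx = -3*x*sin(2*t) and diffusion = f_x = 3*cos(2*t)/2. Substituting x = B_t:
  d(3*B_t*cos(2*t)/2) = (-3*B_t*sin(2*t)) dt + (3*cos(2*t)/2) dB_t.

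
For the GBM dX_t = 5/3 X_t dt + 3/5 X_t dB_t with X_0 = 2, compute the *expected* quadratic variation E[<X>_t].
E[<X>_t] = 108*exp(277*t/75)/277 - 108/277

<X>_t = int_0^t ((3/5) * X_s)^2 ds. Taking expectation inside the integral: E[<X>_t] = (3/5)^2 * int_0^t E[X_s^2] ds. For GBM, E[X_s^2] = x_0^2 * exp((2 mu + sigma^2) s). Integrating:
  E[<X>_t] = (3/5)^2 * 2^2 * (exp((2*(5/3) + (3/5)^2) t) - 1) / (2*(5/3) + (3/5)^2)
           = (3/5)^2 * 2^2 * (exp((277/75) t) - 1) / (277/75) = 108*exp(277*t/75)/277 - 108/277.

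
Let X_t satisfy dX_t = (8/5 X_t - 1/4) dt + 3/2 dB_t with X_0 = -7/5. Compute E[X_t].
E[X_t] = 5/32 - 249*exp(8*t/5)/160

Taking expectations and using E[dB_t] = 0, the mean m(t) = E[X_t] satisfies the ODE m'(t) = a m(t) + b with m(0) = x_0. With a = 8/5, b = -1/4, x_0 = -7/5, the solution is
  m(t) = x_0 * exp(a t) + (b/a) * (exp(a t) - 1)
       = (-7/5) * exp((8/5) t) + ((-1/4)/(8/5)) * (exp((8/5) t) - 1)
       = 5/32 - 249*exp(8*t/5)/160.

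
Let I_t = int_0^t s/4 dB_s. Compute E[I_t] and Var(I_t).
E[I_t] = 0; Var(I_t) = t^3/48

The Itô integral of a deterministic integrand f(s) has mean 0 because each increment f(s) * (B_{s+ds} - B_s) has mean 0. By the Itô isometry:
  Var( int_0^t f(s) dB_s ) = E[ (int_0^t f(s) dB_s)^2 ] = int_0^t f(s)^2 ds.
Here f(s) = s/4, so f(s)^2 = s^2/16. Integrate:
  int_0^t (s^2/16) ds = t^3/48.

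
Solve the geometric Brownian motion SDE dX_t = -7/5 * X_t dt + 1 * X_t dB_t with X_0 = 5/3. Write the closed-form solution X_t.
X_t = 5/3 * exp((-19/10) * t + (1) * B_t)

For GBM dX = mu X dt + sigma X dB with X_0 = x_0, apply Itô to Y = log X: dY = (mu - sigma^2/2) dt + sigma dB, so Y_t = log(x_0) + (mu - sigma^2/2) t + sigma B_t and hence X_t = x_0 * exp((mu - sigma^2/2) t + sigma B_t).
With mu = -7/5, sigma = 1, x_0 = 5/3, this gives:
  X_t = 5/3 * exp((-19/10) * t + (1) * B_t).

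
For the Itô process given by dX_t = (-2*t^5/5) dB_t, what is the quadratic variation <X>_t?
<X>_t = 4*t^11/275

For an Itô process dX_t = a(t) dt + b(t) dB_t, the quadratic variation is <X>_t = int_0^t b(s)^2 ds (the drift term does not contribute). Here b(s) = -2*s^5/5, so
  b(s)^2 = 4*s^10/25.
Integrating from 0 to t:
  <X>_t = int_0^t (4*s^10/25) ds = 4*t^11/275.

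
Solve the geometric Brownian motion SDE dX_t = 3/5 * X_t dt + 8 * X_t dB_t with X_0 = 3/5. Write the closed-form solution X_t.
X_t = 3/5 * exp((-157/5) * t + (8) * B_t)

For GBM dX = mu X dt + sigma X dB with X_0 = x_0, apply Itô to Y = log X: dY = (mu - sigma^2/2) dt + sigma dB, so Y_t = log(x_0) + (mu - sigma^2/2) t + sigma B_t and hence X_t = x_0 * exp((mu - sigma^2/2) t + sigma B_t).
With mu = 3/5, sigma = 8, x_0 = 3/5, this gives:
  X_t = 3/5 * exp((-157/5) * t + (8) * B_t).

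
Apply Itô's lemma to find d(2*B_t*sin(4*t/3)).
d(2*B_t*sin(4*t/3)) = (8*B_t*cos(4*t/3)/3) dt + (2*sin(4*t/3)) dB_t

Itô's formula for f(t, x): d f(t, B_t) = (f_t + (1/2) f_xx) dt + f_x dB_t. Compute partials of f(t, x) = 2*x*sin(4*t/3):
  f_t(t,x)  = 8*x*cos(4*t/3)/3
  f_x(t,x)  = 2*sin(4*t/3)
  f_xx(t,x) = 0
Assemble drift = f_t + (1/2) f_xx = 8*x*cos(4*t/3)/3 and diffusion = f_x = 2*sin(4*t/3). Substituting x = B_t:
  d(2*B_t*sin(4*t/3)) = (8*B_t*cos(4*t/3)/3) dt + (2*sin(4*t/3)) dB_t.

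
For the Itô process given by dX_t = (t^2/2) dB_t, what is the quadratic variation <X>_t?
<X>_t = t^5/20

For an Itô process dX_t = a(t) dt + b(t) dB_t, the quadratic variation is <X>_t = int_0^t b(s)^2 ds (the drift term does not contribute). Here b(s) = s^2/2, so
  b(s)^2 = s^4/4.
Integrating from 0 to t:
  <X>_t = int_0^t (s^4/4) ds = t^5/20.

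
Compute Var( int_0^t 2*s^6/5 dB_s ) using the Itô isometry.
Var = 4*t^13/325

The Itô integral of a deterministic integrand f(s) has mean 0 because each increment f(s) * (B_{s+ds} - B_s) has mean 0. By the Itô isometry:
  Var( int_0^t f(s) dB_s ) = E[ (int_0^t f(s) dB_s)^2 ] = int_0^t f(s)^2 ds.
Here f(s) = 2*s^6/5, so f(s)^2 = 4*s^12/25. Integrate:
  int_0^t (4*s^12/25) ds = 4*t^13/325.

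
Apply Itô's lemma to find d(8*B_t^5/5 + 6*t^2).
d(8*B_t^5/5 + 6*t^2) = (16*B_t^3 + 12*t) dt + (8*B_t^4) dB_t

Itô's formula for f(t, x): d f(t, B_t) = (f_t + (1/2) f_xx) dt + f_x dB_t. Compute partials of f(t, x) = 6*t^2 + 8*x^5/5:
  f_t(t,x)  = 12*t
  f_x(t,x)  = 8*x^4
  f_xx(t,x) = 32*x^3
Assemble drift = f_t + (1/2) f_xx = 12*t + 16*x^3 and diffusion = f_x = 8*x^4. Substituting x = B_t:
  d(8*B_t^5/5 + 6*t^2) = (16*B_t^3 + 12*t) dt + (8*B_t^4) dB_t.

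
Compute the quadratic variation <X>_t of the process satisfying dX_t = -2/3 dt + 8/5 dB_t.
<X>_t = 64*t/25

For an Itô process dX_t = a(t) dt + b(t) dB_t, the quadratic variation is <X>_t = int_0^t b(s)^2 ds (the drift term does not contribute). Here b(s) = 8/5, so
  b(s)^2 = 64/25.
Integrating from 0 to t:
  <X>_t = int_0^t (64/25) ds = 64*t/25.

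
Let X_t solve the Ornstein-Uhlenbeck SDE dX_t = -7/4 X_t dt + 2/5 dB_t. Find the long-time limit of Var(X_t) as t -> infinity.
lim Var(X_t) = 8/175

The OU SDE dX = -theta X dt + sigma dB admits the integrating factor exp(theta t): d(exp(theta t) X_t) = sigma exp(theta t) dB_t. Integrating from 0 to t gives X_t = x_0 * exp(-theta t) + sigma * int_0^t exp(-theta (t-s)) dB_s for any initial x_0. The Itô integral has variance (by the Itô isometry) sigma^2 * int_0^t exp(-2 theta (t - s)) ds = sigma^2 * (1 - exp(-2 theta t)) / (2 theta), independent of x_0.
With theta = 7/4, sigma = 2/5:
  Var(X_t) = (2/5)^2 * (1 - exp(-2*7/4 t)) / (2 * 7/4) = 8/175 - 8*exp(-7*t/2)/175.
As t -> infinity, exp(-2*7/4 t) -> 0, so the stationary variance is sigma^2 / (2 theta) = 8/175.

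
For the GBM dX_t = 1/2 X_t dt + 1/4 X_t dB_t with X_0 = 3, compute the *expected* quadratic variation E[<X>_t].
E[<X>_t] = 9*exp(17*t/16)/17 - 9/17

<X>_t = int_0^t ((1/4) * X_s)^2 ds. Taking expectation inside the integral: E[<X>_t] = (1/4)^2 * int_0^t E[X_s^2] ds. For GBM, E[X_s^2] = x_0^2 * exp((2 mu + sigma^2) s). Integrating:
  E[<X>_t] = (1/4)^2 * 3^2 * (exp((2*(1/2) + (1/4)^2) t) - 1) / (2*(1/2) + (1/4)^2)
           = (1/4)^2 * 3^2 * (exp((17/16) t) - 1) / (17/16) = 9*exp(17*t/16)/17 - 9/17.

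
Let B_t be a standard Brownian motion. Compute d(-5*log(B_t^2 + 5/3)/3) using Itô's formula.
d(-5*log(B_t^2 + 5/3)/3) = (5*(3*B_t^2 - 5)/(3*B_t^2 + 5)^2) dt + (-10*B_t/(3*B_t^2 + 5)) dB_t

Itô's formula for f(B_t) gives d f(B_t) = f'(B_t) dB_t + (1/2) f''(B_t) dt. Compute derivatives of f(x) = -5*log(x^2 + 5/3)/3:
  f'(x)  = -10*x/(3*x^2 + 5)
  f''(x) = 10*(3*x^2 - 5)/(3*x^2 + 5)^2
Substitute x = B_t and multiply the f'' term by 1/2:
  drift     = (1/2) * (10*(3*x^2 - 5)/(3*x^2 + 5)^2) evaluated at B_t = 5*(3*B_t^2 - 5)/(3*B_t^2 + 5)^2
  diffusion = (-10*x/(3*x^2 + 5)) evaluated at B_t = -10*B_t/(3*B_t^2 + 5)
Therefore d(-5*log(B_t^2 + 5/3)/3) = (5*(3*B_t^2 - 5)/(3*B_t^2 + 5)^2) dt + (-10*B_t/(3*B_t^2 + 5)) dB_t.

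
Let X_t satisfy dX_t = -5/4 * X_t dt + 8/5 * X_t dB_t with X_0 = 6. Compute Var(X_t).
Var(X_t) = (36*exp(64*t/25) - 36)*exp(-5*t/2)

For GBM dX = mu X dt + sigma X dB with X_0 = x_0, apply Itô to Y = log X: dY = (mu - sigma^2/2) dt + sigma dB, so Y_t = log(x_0) + (mu - sigma^2/2) t + sigma B_t and hence X_t = x_0 * exp((mu - sigma^2/2) t + sigma B_t).
With mu = -5/4, sigma = 8/5, x_0 = 6, this gives:
  X_t = 6 * exp((-253/100) * t + (8/5) * B_t).
Since sigma*B_t ~ Normal(0, sigma^2 t), E[exp(sigma*B_t)] = exp(sigma^2 t / 2); so E[X_t] = x_0 * exp((mu - sigma^2/2) t) * exp(sigma^2 t / 2) = x_0 * exp(mu t) = 6*exp(-5*t/4).
Var(X_t) = E[X_t^2] - (E[X_t])^2 = x_0^2 * exp(2 mu t) * (exp(sigma^2 t) - 1) = (36*exp(64*t/25) - 36)*exp(-5*t/2).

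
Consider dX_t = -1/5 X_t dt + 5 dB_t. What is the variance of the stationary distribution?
lim Var(X_t) = 125/2

The OU SDE dX = -theta X dt + sigma dB admits the integrating factor exp(theta t): d(exp(theta t) X_t) = sigma exp(theta t) dB_t. Integrating from 0 to t gives X_t = x_0 * exp(-theta t) + sigma * int_0^t exp(-theta (t-s)) dB_s for any initial x_0. The Itô integral has variance (by the Itô isometry) sigma^2 * int_0^t exp(-2 theta (t - s)) ds = sigma^2 * (1 - exp(-2 theta t)) / (2 theta), independent of x_0.
With theta = 1/5, sigma = 5:
  Var(X_t) = (5)^2 * (1 - exp(-2*1/5 t)) / (2 * 1/5) = 125/2 - 125*exp(-2*t/5)/2.
As t -> infinity, exp(-2*1/5 t) -> 0, so the stationary variance is sigma^2 / (2 theta) = 125/2.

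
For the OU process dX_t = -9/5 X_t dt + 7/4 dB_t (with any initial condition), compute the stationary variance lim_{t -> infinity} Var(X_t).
lim Var(X_t) = 245/288

The OU SDE dX = -theta X dt + sigma dB admits the integrating factor exp(theta t): d(exp(theta t) X_t) = sigma exp(theta t) dB_t. Integrating from 0 to t gives X_t = x_0 * exp(-theta t) + sigma * int_0^t exp(-theta (t-s)) dB_s for any initial x_0. The Itô integral has variance (by the Itô isometry) sigma^2 * int_0^t exp(-2 theta (t - s)) ds = sigma^2 * (1 - exp(-2 theta t)) / (2 theta), independent of x_0.
With theta = 9/5, sigma = 7/4:
  Var(X_t) = (7/4)^2 * (1 - exp(-2*9/5 t)) / (2 * 9/5) = 245/288 - 245*exp(-18*t/5)/288.
As t -> infinity, exp(-2*9/5 t) -> 0, so the stationary variance is sigma^2 / (2 theta) = 245/288.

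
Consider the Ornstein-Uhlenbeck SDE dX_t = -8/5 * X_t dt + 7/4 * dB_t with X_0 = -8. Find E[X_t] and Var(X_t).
E[X_t] = -8*exp(-8*t/5); Var(X_t) = 245/256 - 245*exp(-16*t/5)/256

The OU SDE dX = -theta X dt + sigma dB admits the integrating factor exp(theta t): d(exp(theta t) X_t) = sigma exp(theta t) dB_t. Integrating from 0 to t:
  X_t = x_0 * exp(-theta t) + sigma * int_0^t exp(-theta (t-s)) dB_s.
The Itô integral has mean 0 and (by the Itô isometry) variance sigma^2 * int_0^t exp(-2 theta (t - s)) ds = sigma^2 * (1 - exp(-2 theta t)) / (2 theta).
With theta = 8/5, sigma = 7/4, x_0 = -8:
  E[X_t] = -8 * exp(-8/5 t) = -8*exp(-8*t/5)
  Var(X_t) = (7/4)^2 * (1 - exp(-2*8/5 t)) / (2 * 8/5) = 245/256 - 245*exp(-16*t/5)/256.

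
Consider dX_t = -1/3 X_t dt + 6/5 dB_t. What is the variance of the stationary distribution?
lim Var(X_t) = 54/25

The OU SDE dX = -theta X dt + sigma dB admits the integrating factor exp(theta t): d(exp(theta t) X_t) = sigma exp(theta t) dB_t. Integrating from 0 to t gives X_t = x_0 * exp(-theta t) + sigma * int_0^t exp(-theta (t-s)) dB_s for any initial x_0. The Itô integral has variance (by the Itô isometry) sigma^2 * int_0^t exp(-2 theta (t - s)) ds = sigma^2 * (1 - exp(-2 theta t)) / (2 theta), independent of x_0.
With theta = 1/3, sigma = 6/5:
  Var(X_t) = (6/5)^2 * (1 - exp(-2*1/3 t)) / (2 * 1/3) = 54/25 - 54*exp(-2*t/3)/25.
As t -> infinity, exp(-2*1/3 t) -> 0, so the stationary variance is sigma^2 / (2 theta) = 54/25.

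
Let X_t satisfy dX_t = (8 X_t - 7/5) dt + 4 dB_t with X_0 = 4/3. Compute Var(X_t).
Var(X_t) = exp(16*t) - 1

The variance V(t) = Var(X_t) satisfies V'(t) = 2 a V(t) + c^2 with V(0) = 0 (drift coefficient is linear in X, diffusion is constant). With a = 8, c = 4, the solution is
  V(t) = (c^2 / (2 a)) * (exp(2 a t) - 1)
       = (4^2 / (2*8)) * (exp(16 t) - 1)
       = exp(16*t) - 1.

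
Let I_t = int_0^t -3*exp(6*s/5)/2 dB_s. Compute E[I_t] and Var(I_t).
E[I_t] = 0; Var(I_t) = 15*exp(12*t/5)/16 - 15/16

The Itô integral of a deterministic integrand f(s) has mean 0 because each increment f(s) * (B_{s+ds} - B_s) has mean 0. By the Itô isometry:
  Var( int_0^t f(s) dB_s ) = E[ (int_0^t f(s) dB_s)^2 ] = int_0^t f(s)^2 ds.
Here f(s) = -3*exp(6*s/5)/2, so f(s)^2 = 9*exp(12*s/5)/4. Integrate:
  int_0^t (9*exp(12*s/5)/4) ds = 15*exp(12*t/5)/16 - 15/16.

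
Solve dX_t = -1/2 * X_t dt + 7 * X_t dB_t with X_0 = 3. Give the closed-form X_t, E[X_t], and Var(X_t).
X_t = 3 * exp((-25) t + (7) B_t); E[X_t] = 3*exp(-t/2); Var(X_t) = (9*exp(49*t) - 9)*exp(-t)

For GBM dX = mu X dt + sigma X dB with X_0 = x_0, apply Itô to Y = log X: dY = (mu - sigma^2/2) dt + sigma dB, so Y_t = log(x_0) + (mu - sigma^2/2) t + sigma B_t and hence X_t = x_0 * exp((mu - sigma^2/2) t + sigma B_t).
With mu = -1/2, sigma = 7, x_0 = 3, this gives:
  X_t = 3 * exp((-25) * t + (7) * B_t).
Since sigma*B_t ~ Normal(0, sigma^2 t), E[exp(sigma*B_t)] = exp(sigma^2 t / 2); so E[X_t] = x_0 * exp((mu - sigma^2/2) t) * exp(sigma^2 t / 2) = x_0 * exp(mu t) = 3*exp(-t/2).
Var(X_t) = E[X_t^2] - (E[X_t])^2 = x_0^2 * exp(2 mu t) * (exp(sigma^2 t) - 1) = (9*exp(49*t) - 9)*exp(-t).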